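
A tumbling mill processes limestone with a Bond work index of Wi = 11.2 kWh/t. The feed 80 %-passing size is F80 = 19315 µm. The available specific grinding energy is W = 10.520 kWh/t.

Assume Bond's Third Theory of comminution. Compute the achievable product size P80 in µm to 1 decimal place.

P80 = 97.8 µm

Bond: W = 10·Wi·(1/√P80 − 1/√F80)
P80^(−½) = W/(10 Wi) + F80^(−½)
  = 10.5200/(10·11.2) + 1/√19315 = 0.093929 + 0.007195 = 0.101124
P80 = (1/0.101124)² = 9.8889² = 97.79 µm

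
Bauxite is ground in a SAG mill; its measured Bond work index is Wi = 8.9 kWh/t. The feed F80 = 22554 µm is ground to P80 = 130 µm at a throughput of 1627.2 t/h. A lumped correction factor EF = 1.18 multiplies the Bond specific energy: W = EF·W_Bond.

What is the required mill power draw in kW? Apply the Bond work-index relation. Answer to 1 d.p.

W = 10·Wi·(P80^(-½) − F80^(-½))
W = 10·8.9·(1/√130 − 1/√22554) = 10·8.9·(0.081047) = 7.2132 kWh/t
With EF = 1.18: W = 7.2132·1.18 = 8.5116 kWh/t
Power = W × throughput = 8.5116 kWh/t × 1627.2 t/h = 13850.0 kW

P = 13850.0 kW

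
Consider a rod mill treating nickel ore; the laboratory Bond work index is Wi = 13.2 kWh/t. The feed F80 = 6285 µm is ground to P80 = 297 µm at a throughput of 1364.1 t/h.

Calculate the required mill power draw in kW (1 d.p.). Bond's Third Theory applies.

W = 10·Wi·[P80^(−½) − F80^(−½)]
W = 10·13.2·(1/√297 − 1/√6285) = 10·13.2·(0.045412) = 5.9944 kWh/t
P = W·T = 5.9944·1364.1 = 8176.9 kW

P = 8176.9 kW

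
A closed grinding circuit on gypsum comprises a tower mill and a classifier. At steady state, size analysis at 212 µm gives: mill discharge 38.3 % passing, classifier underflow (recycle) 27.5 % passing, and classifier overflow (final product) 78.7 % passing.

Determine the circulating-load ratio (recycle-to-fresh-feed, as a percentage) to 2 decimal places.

CL = 374.07 %

Two-product formula at 212 µm:
r = (o − d)/(d − u)
r = (78.7 − 38.3)/(38.3 − 27.5) = 40.4/10.8 = 3.7407
CL = 100·r = 374.07 %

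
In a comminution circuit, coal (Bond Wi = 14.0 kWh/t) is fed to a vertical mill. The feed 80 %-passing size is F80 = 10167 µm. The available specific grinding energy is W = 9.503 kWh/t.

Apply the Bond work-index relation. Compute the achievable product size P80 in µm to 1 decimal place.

P80 = 165.2 µm

W = 10·Wi·(P80^(-½) − F80^(-½))
P80^(−½) = W/(10 Wi) + F80^(−½)
  = 9.5030/(10·14.0) + 1/√10167 = 0.067879 + 0.009918 = 0.077796
P80 = (1/0.077796)² = 12.8541² = 165.23 µm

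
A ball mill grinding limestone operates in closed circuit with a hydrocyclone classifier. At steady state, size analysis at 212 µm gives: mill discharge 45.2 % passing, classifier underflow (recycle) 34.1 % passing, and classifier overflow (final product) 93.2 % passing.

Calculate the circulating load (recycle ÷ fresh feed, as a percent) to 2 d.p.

CL = 432.43 %

Two-product formula at 212 µm:
(1+r)·d = r·u + o ⇒ r = (o−d)/(d−u)
r = (93.2 − 45.2)/(45.2 − 34.1) = 48.0/11.1 = 4.3243
CL = 100·r = 432.43 %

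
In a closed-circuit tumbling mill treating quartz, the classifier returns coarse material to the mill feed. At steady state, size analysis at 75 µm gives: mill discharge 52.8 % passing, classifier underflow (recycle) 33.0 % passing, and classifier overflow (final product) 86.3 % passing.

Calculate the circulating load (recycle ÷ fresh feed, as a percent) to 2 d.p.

CL = 169.19 %

Mass balance on the −75 µm fraction:
d + r·d = r·u + o → r(d−u) = o−d
r = (86.3 − 52.8)/(52.8 − 33.0) = 33.5/19.8 = 1.6919
CL = 100·r = 169.19 %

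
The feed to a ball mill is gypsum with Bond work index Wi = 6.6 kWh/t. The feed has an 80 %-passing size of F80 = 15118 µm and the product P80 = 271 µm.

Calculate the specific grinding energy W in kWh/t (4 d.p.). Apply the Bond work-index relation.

W = 3.4724 kWh/t

W = 10·Wi·[P80^(−½) − F80^(−½)]
1/√271 = 0.060746;  1/√15118 = 0.008133
W = 10·6.6·(0.060746 − 0.008133) = 3.4724 kWh/t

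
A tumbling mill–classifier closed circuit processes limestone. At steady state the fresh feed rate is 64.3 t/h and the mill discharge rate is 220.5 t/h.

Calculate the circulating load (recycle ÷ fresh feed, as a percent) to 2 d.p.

Steady state: M = F + R.
R = M − F = 220.5 − 64.3 = 156.2 t/h
CL = 100·R/F = 100·156.2/64.3 = 242.92 %

CL = 242.92 %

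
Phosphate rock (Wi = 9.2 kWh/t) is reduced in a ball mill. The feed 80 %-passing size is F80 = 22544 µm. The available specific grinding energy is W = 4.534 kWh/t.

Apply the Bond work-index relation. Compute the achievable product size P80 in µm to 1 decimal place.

W = 10 Wi (1/√P80 − 1/√F80)  [Bond]
P80^(−½) = W/(10 Wi) + F80^(−½)
  = 4.5340/(10·9.2) + 1/√22544 = 0.049283 + 0.006660 = 0.055943
P80 = (1/0.055943)² = 17.8754² = 319.53 µm

P80 = 319.5 µm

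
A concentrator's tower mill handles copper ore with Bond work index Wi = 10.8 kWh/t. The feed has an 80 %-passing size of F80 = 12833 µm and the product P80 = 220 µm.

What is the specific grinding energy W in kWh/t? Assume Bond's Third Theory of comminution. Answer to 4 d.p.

W = 10·Wi·(P80^(-½) − F80^(-½))
1/√220 = 0.067420;  1/√12833 = 0.008827
W = 10·10.8·(0.067420 − 0.008827) = 6.3280 kWh/t

W = 6.3280 kWh/t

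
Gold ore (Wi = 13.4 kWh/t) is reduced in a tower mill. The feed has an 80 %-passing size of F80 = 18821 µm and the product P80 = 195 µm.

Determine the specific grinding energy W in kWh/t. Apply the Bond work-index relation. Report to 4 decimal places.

W = 8.6192 kWh/t

W = 10·Wi·[P80^(−½) − F80^(−½)]
1/√195 = 0.071611;  1/√18821 = 0.007289
W = 10·13.4·(0.071611 − 0.007289) = 8.6192 kWh/t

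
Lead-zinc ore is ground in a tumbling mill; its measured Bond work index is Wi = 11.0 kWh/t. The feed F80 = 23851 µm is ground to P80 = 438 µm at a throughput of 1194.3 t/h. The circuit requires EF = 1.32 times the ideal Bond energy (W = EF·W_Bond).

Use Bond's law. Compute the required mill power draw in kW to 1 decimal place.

P = 7163.1 kW

Bond: W = 10·Wi·(1/√P80 − 1/√F80)
W = 10·11.0·(1/√438 − 1/√23851) = 10·11.0·(0.041307) = 4.5437 kWh/t
W_actual = 1.32 × 4.5437 = 5.9977 kWh/t
P = W·T = 5.9977·1194.3 = 7163.1 kW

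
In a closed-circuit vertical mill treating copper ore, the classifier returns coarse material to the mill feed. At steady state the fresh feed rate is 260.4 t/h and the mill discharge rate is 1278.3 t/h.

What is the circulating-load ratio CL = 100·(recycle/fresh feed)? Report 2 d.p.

Discharge = new feed + return, hence
R = M − F = 1278.3 − 260.4 = 1017.9 t/h
CL = 100·R/F = 100·1017.9/260.4 = 390.90 %

CL = 390.90 %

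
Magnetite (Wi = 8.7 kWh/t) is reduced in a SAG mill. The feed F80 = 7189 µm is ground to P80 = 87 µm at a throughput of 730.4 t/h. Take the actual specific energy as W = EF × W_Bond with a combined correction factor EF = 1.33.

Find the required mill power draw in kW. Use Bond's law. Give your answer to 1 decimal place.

P = 8064.1 kW

Bond: W = 10·Wi·(1/√P80 − 1/√F80)
W = 10·8.7·(1/√87 − 1/√7189) = 10·8.7·(0.095417) = 8.3013 kWh/t
W_actual = 1.33 × 8.3013 = 11.0407 kWh/t
P = W·T = 11.0407·730.4 = 8064.1 kW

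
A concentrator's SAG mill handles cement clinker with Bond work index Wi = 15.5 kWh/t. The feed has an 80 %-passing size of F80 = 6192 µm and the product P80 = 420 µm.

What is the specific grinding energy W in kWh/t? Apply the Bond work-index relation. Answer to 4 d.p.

Bond: W = 10·Wi·(1/√P80 − 1/√F80)
1/√420 = 0.048795;  1/√6192 = 0.012708
W = 10·15.5·(0.048795 − 0.012708) = 5.5935 kWh/t

W = 5.5935 kWh/t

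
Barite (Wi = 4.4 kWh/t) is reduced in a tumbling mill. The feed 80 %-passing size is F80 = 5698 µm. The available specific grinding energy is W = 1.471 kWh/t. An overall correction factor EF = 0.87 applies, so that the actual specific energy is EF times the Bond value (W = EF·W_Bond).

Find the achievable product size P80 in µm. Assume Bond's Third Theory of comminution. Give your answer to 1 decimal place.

P80 = 374.5 µm

Bond: W = 10·Wi·(1/√P80 − 1/√F80)
W_Bond = W / EF = 1.471 / 0.87 = 1.6908 kWh/t
1/√P80 = 1/√F80 + W_Bond/(10·Wi)
  = 1.6908/(10·4.4) + 1/√5698 = 0.038427 + 0.013248 = 0.051675
P80 = (1/0.051675)² = 19.3517² = 374.49 µm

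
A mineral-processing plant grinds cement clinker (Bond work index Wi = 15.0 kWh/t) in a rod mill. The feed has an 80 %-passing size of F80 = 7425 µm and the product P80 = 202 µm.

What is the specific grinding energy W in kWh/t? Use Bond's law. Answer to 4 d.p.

Bond:  W = 10 Wi (1/√P − 1/√F)
1/√202 = 0.070360;  1/√7425 = 0.011605
W = 10·15.0·(0.070360 − 0.011605) = 8.8132 kWh/t

W = 8.8132 kWh/t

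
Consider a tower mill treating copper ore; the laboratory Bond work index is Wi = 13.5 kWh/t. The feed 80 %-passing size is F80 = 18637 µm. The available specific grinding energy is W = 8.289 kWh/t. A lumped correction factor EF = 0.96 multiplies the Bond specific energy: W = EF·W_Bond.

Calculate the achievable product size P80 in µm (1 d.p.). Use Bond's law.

P80 = 196.8 µm

Bond: W = 10·Wi·(1/√P80 − 1/√F80)
W_Bond = W / EF = 8.289 / 0.96 = 8.6344 kWh/t
⇒ 1/√P80 = W_Bond/(10 Wi) + 1/√F80
  = 8.6344/(10·13.5) + 1/√18637 = 0.063958 + 0.007325 = 0.071283
P80 = (1/0.071283)² = 14.0285² = 196.80 µm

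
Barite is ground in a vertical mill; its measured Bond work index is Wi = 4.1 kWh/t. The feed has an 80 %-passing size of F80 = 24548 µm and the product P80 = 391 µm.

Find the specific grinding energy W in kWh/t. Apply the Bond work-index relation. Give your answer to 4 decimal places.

W = 1.8118 kWh/t

Bond: W = 10·Wi·(1/√P80 − 1/√F80)
1/√391 = 0.050572;  1/√24548 = 0.006383
W = 10·4.1·(0.050572 − 0.006383) = 1.8118 kWh/t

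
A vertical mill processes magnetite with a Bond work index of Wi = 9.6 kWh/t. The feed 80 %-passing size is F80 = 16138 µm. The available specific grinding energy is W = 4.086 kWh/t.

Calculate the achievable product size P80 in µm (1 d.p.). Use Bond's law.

P80 = 393.1 µm

W = 10 Wi / √P80 − 10 Wi / √F80
⇒ 1/√P80 = W/(10 Wi) + 1/√F80
  = 4.0860/(10·9.6) + 1/√16138 = 0.042563 + 0.007872 = 0.050434
P80 = (1/0.050434)² = 19.8278² = 393.14 µm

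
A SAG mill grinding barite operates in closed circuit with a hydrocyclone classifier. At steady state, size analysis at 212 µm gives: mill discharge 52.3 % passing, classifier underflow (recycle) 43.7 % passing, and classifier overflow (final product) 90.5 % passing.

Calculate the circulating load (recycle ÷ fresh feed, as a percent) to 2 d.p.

CL = 444.19 %

Two-product formula at 212 µm:
(1+r)d = ru + o → r = (o−d)/(d−u)
r = (90.5 − 52.3)/(52.3 − 43.7) = 38.2/8.6 = 4.4419
CL = 100·r = 444.19 %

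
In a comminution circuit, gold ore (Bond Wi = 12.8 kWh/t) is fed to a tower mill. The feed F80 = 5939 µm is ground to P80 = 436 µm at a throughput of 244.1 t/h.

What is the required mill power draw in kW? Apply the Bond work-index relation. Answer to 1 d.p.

P = 1090.9 kW

W = 10 Wi (1/√P80 − 1/√F80)  [Bond]
W = 10·12.8·(1/√436 − 1/√5939) = 10·12.8·(0.034915) = 4.4692 kWh/t
P = W·T = 4.4692·244.1 = 1090.9 kW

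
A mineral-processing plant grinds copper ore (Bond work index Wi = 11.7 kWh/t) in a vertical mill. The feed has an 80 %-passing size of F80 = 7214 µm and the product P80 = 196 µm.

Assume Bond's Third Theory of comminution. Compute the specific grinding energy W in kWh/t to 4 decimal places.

W = 6.9796 kWh/t

W = 10 Wi (1/√P80 − 1/√F80)  [Bond]
1/√196 = 0.071429;  1/√7214 = 0.011774
W = 10·11.7·(0.071429 − 0.011774) = 6.9796 kWh/t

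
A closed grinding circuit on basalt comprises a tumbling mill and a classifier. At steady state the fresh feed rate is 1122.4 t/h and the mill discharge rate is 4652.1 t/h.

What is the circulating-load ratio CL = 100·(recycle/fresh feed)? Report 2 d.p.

Steady state: M = F + R.
R = M − F = 4652.1 − 1122.4 = 3529.7 t/h
CL = 100·R/F = 100·3529.7/1122.4 = 314.48 %

CL = 314.48 %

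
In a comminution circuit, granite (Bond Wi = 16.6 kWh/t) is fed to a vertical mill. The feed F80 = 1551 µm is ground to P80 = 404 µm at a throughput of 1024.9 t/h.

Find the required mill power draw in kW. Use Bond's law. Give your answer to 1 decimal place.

P = 4144.5 kW

W = 10 Wi (P80^-0.5 − F80^-0.5)
W = 10·16.6·(1/√404 − 1/√1551) = 10·16.6·(0.024360) = 4.0438 kWh/t
P_mill = W·ṁ = 4.0438·1024.9 = 4144.5 kW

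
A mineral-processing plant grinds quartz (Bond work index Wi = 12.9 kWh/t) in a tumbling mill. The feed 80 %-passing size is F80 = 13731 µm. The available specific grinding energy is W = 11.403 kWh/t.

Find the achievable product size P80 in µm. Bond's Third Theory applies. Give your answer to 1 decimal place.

P80 = 106.4 µm

W_Bond = 10·Wi·(1/√P₈₀ − 1/√F₈₀)
P80^-0.5 = F80^-0.5 + W/(10 Wi)
  = 11.4030/(10·12.9) + 1/√13731 = 0.088395 + 0.008534 = 0.096929
P80 = (1/0.096929)² = 10.3168² = 106.44 µm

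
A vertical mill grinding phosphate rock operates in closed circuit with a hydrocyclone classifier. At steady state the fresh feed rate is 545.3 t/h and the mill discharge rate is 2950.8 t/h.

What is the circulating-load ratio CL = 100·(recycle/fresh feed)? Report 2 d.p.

M = F + R at steady state, so:
R = M − F = 2950.8 − 545.3 = 2405.5 t/h
CL = 100·R/F = 100·2405.5/545.3 = 441.13 %

CL = 441.13 %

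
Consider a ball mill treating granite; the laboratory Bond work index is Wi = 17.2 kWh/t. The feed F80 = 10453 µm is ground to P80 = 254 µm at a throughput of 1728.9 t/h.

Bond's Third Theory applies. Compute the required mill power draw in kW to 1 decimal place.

W = 10 Wi (1/√P80 − 1/√F80)  [Bond]
W = 10·17.2·(1/√254 − 1/√10453) = 10·17.2·(0.052965) = 9.1099 kWh/t
Mill draw = 9.1099 × 1728.9 = 15750.1 kW

P = 15750.1 kW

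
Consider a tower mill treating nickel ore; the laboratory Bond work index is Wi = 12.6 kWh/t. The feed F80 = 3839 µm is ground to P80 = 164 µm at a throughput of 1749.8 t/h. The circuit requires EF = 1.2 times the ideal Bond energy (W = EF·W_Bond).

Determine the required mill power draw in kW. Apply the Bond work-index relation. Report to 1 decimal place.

P = 16389.4 kW

W = 10 Wi (1/√P80 − 1/√F80)  [Bond]
W = 10·12.6·(1/√164 − 1/√3839) = 10·12.6·(0.061947) = 7.8054 kWh/t
Apply correction: 7.8054 × 1.2 = 9.3664 kWh/t
P = W·T = 9.3664·1749.8 = 16389.4 kW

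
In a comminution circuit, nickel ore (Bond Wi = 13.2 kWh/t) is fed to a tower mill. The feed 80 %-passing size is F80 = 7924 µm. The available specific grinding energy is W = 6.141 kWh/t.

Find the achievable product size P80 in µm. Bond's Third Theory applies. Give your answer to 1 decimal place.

W = 10·Wi·(P80^(-½) − F80^(-½))
P80^(−½) = W/(10 Wi) + F80^(−½)
  = 6.1410/(10·13.2) + 1/√7924 = 0.046523 + 0.011234 = 0.057757
P80 = (1/0.057757)² = 17.3141² = 299.78 µm

P80 = 299.8 µm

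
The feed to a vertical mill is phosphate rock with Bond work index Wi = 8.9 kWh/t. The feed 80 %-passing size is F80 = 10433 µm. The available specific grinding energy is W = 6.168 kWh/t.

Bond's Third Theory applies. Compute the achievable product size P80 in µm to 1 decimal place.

W_Bond = 10·Wi·(1/√P₈₀ − 1/√F₈₀)
⇒ 1/√P80 = W/(10 Wi) + 1/√F80
  = 6.1680/(10·8.9) + 1/√10433 = 0.069303 + 0.009790 = 0.079094
P80 = (1/0.079094)² = 12.6432² = 159.85 µm

P80 = 159.9 µm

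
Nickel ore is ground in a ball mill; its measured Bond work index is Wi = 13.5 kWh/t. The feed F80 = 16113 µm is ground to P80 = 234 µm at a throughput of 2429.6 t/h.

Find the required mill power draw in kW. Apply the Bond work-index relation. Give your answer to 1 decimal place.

W = 10 Wi (1/√P80 − 1/√F80)  [Bond]
W = 10·13.5·(1/√234 − 1/√16113) = 10·13.5·(0.057494) = 7.7617 kWh/t
Mill draw = 7.7617 × 2429.6 = 18857.8 kW

P = 18857.8 kW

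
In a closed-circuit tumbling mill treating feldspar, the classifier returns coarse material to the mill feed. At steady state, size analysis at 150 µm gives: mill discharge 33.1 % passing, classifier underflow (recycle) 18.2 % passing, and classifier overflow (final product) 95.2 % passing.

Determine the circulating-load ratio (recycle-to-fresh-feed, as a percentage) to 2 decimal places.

Balance %-passing 150 µm (r = R/F):
(1+r)·d = r·u + o ⇒ r = (o−d)/(d−u)
r = (95.2 − 33.1)/(33.1 − 18.2) = 62.1/14.9 = 4.1678
CL = 100·r = 416.78 %

CL = 416.78 %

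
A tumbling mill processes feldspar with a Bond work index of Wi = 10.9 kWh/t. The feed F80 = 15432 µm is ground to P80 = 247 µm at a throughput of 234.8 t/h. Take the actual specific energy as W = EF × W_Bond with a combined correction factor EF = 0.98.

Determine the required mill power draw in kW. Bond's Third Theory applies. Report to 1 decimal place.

P = 1394.0 kW

W_Bond = 10·Wi·(1/√P₈₀ − 1/√F₈₀)
W = 10·10.9·(1/√247 − 1/√15432) = 10·10.9·(0.055579) = 6.0581 kWh/t
Apply correction: 6.0581 × 0.98 = 5.9369 kWh/t
Power = W × throughput = 5.9369 kWh/t × 234.8 t/h = 1394.0 kW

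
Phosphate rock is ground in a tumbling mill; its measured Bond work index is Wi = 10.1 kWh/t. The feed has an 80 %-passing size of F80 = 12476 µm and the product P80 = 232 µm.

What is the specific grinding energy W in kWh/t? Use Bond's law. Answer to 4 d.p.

W_Bond = 10·Wi·(1/√P₈₀ − 1/√F₈₀)
1/√232 = 0.065653;  1/√12476 = 0.008953
W = 10·10.1·(0.065653 − 0.008953) = 5.7267 kWh/t

W = 5.7267 kWh/t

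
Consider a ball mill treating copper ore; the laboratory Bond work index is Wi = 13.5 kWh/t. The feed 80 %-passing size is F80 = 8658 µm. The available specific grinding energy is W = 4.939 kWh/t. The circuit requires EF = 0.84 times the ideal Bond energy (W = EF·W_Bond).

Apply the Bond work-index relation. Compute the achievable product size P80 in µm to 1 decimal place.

W = 10·Wi·[P80^(−½) − F80^(−½)]
W_Bond = W / EF = 4.939 / 0.84 = 5.8798 kWh/t
⇒ 1/√P80 = W_Bond/(10·Wi) + 1/√F80
  = 5.8798/(10·13.5) + 1/√8658 = 0.043554 + 0.010747 = 0.054301
P80 = (1/0.054301)² = 18.4159² = 339.15 µm

P80 = 339.1 µm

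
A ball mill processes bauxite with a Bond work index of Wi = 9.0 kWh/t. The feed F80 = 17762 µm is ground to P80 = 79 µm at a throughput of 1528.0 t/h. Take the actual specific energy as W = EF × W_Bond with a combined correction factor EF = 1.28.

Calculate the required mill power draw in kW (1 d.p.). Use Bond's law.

P = 18483.6 kW

Bond: W = 10·Wi·(1/√P80 − 1/√F80)
W = 10·9.0·(1/√79 − 1/√17762) = 10·9.0·(0.105005) = 9.4505 kWh/t
W_actual = 1.28 × 9.4505 = 12.0966 kWh/t
P_mill = W·ṁ = 12.0966·1528.0 = 18483.6 kW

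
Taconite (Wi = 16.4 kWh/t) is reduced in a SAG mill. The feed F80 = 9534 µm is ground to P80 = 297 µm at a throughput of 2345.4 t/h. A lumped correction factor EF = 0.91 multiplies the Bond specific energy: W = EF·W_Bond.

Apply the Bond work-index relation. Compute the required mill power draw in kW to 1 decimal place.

W = 10 Wi / √P80 − 10 Wi / √F80
W = 10·16.4·(1/√297 − 1/√9534) = 10·16.4·(0.047784) = 7.8366 kWh/t
With EF = 0.91: W = 7.8366·0.91 = 7.1313 kWh/t
Mill draw = 7.1313 × 2345.4 = 16725.9 kW

P = 16725.9 kW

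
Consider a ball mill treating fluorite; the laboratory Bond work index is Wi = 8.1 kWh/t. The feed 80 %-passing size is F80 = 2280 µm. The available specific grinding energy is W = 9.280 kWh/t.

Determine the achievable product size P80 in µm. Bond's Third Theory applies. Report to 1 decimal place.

W = 10·Wi·[P80^(−½) − F80^(−½)]
1/√P80 = 1/√F80 + W/(10·Wi)
  = 9.2800/(10·8.1) + 1/√2280 = 0.114568 + 0.020943 = 0.135511
P80 = (1/0.135511)² = 7.3795² = 54.46 µm

P80 = 54.5 µm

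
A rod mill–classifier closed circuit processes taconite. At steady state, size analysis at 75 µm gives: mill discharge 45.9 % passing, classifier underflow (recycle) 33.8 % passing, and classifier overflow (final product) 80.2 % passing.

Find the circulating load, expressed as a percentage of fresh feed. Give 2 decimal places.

CL = 283.47 %

Mass balance on the −75 µm fraction:
(1+r)d = ru + o → r = (o−d)/(d−u)
r = (80.2 − 45.9)/(45.9 − 33.8) = 34.3/12.1 = 2.8347
CL = 100·r = 283.47 %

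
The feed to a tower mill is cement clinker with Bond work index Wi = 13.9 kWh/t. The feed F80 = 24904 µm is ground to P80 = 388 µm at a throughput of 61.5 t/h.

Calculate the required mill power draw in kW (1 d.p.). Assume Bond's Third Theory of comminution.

P = 379.8 kW

Bond:  W = 10 Wi (1/√P − 1/√F)
W = 10·13.9·(1/√388 − 1/√24904) = 10·13.9·(0.044431) = 6.1758 kWh/t
P_mill = W·ṁ = 6.1758·61.5 = 379.8 kW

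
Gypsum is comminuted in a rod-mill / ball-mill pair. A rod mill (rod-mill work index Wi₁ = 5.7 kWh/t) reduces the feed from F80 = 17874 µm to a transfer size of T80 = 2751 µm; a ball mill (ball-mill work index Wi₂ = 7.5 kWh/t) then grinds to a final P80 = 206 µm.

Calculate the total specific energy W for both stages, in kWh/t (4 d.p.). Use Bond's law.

W = 4.4560 kWh/t

Bond: W = 10·Wi·(1/√P80 − 1/√F80)
Stage 1 (17874→2751 µm, Wi₁=5.7): W₁ = 10·5.7·(0.019066 − 0.007480) = 0.6604 kWh/t
Stage 2 (2751→206 µm, Wi₂=7.5): W₂ = 10·7.5·(0.069673 − 0.019066) = 3.7956 kWh/t
W = W₁ + W₂ = 0.6604 + 3.7956 = 4.4560 kWh/t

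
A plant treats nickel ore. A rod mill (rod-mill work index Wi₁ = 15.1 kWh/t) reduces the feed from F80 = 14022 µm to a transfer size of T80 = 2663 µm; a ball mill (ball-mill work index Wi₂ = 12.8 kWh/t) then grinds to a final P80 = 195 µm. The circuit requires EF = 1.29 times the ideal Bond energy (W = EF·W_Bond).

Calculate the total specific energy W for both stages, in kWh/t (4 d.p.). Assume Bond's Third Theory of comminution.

W = 10·Wi·(P80^(-½) − F80^(-½))
Stage 1 (14022→2663 µm, Wi₁=15.1): W₁ = 10·15.1·(0.019378 − 0.008445) = 1.6509 kWh/t
Stage 2 (2663→195 µm, Wi₂=12.8): W₂ = 10·12.8·(0.071611 − 0.019378) = 6.6859 kWh/t
W = W₁ + W₂ = 1.6509 + 6.6859 = 8.3368 kWh/t
Corrected W = EF·W_Bond = 1.29·8.3368 = 10.7545 kWh/t

W = 10.7545 kWh/t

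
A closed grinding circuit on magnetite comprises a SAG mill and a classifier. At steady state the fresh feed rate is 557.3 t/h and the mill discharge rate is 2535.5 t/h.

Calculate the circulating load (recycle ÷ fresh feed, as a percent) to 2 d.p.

Steady state: M = F + R.
R = M − F = 2535.5 − 557.3 = 1978.2 t/h
CL = 100·R/F = 100·1978.2/557.3 = 354.96 %

CL = 354.96 %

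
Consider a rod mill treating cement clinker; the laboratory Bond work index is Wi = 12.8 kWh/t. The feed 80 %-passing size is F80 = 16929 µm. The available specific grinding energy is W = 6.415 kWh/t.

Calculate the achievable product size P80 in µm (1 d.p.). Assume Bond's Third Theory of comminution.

P80 = 299.3 µm

W = 10 Wi (P80^-0.5 − F80^-0.5)
⇒ 1/√P80 = W/(10·Wi) + 1/√F80
  = 6.4150/(10·12.8) + 1/√16929 = 0.050117 + 0.007686 = 0.057803
P80 = (1/0.057803)² = 17.3002² = 299.30 µm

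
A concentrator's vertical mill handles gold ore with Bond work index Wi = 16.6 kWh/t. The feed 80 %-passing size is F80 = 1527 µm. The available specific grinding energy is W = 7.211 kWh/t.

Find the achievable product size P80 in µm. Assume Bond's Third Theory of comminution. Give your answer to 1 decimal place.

W = 10·Wi·(P80^(-½) − F80^(-½))
P80^(−½) = W/(10 Wi) + F80^(−½)
  = 7.2110/(10·16.6) + 1/√1527 = 0.043440 + 0.025591 = 0.069030
P80 = (1/0.069030)² = 14.4864² = 209.86 µm

P80 = 209.9 µm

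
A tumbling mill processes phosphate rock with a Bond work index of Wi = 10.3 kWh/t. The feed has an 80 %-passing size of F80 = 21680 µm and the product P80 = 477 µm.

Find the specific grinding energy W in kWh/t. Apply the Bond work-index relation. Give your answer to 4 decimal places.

W = 4.0165 kWh/t

W = 10 Wi (1/√P80 − 1/√F80)  [Bond]
1/√477 = 0.045787;  1/√21680 = 0.006792
W = 10·10.3·(0.045787 − 0.006792) = 4.0165 kWh/t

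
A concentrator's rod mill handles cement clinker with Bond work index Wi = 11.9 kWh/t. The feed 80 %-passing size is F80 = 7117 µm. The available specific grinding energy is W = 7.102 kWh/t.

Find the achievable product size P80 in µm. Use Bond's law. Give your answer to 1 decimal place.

P80 = 195.4 µm

Bond:  W = 10 Wi (1/√P − 1/√F)
P80^-0.5 = F80^-0.5 + W/(10 Wi)
  = 7.1020/(10·11.9) + 1/√7117 = 0.059681 + 0.011854 = 0.071534
P80 = (1/0.071534)² = 13.9793² = 195.42 µm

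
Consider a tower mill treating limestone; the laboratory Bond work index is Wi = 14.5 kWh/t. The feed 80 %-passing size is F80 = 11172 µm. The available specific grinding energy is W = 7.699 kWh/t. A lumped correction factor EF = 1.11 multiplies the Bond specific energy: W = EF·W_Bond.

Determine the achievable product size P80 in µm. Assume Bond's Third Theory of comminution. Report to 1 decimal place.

W_Bond = 10·Wi·(1/√P₈₀ − 1/√F₈₀)
W_Bond = W / EF = 7.699 / 1.11 = 6.9360 kWh/t
⇒ 1/√P80 = W_Bond/(10·Wi) + 1/√F80
  = 6.9360/(10·14.5) + 1/√11172 = 0.047835 + 0.009461 = 0.057296
P80 = (1/0.057296)² = 17.4533² = 304.62 µm

P80 = 304.6 µm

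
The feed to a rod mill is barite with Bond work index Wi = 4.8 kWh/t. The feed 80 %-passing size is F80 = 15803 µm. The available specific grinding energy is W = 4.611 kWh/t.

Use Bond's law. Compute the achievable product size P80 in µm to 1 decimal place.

W_Bond = 10·Wi·(1/√P₈₀ − 1/√F₈₀)
1/√P80 = 1/√F80 + W/(10·Wi)
  = 4.6110/(10·4.8) + 1/√15803 = 0.096062 + 0.007955 = 0.104017
P80 = (1/0.104017)² = 9.6138² = 92.42 µm

P80 = 92.4 µm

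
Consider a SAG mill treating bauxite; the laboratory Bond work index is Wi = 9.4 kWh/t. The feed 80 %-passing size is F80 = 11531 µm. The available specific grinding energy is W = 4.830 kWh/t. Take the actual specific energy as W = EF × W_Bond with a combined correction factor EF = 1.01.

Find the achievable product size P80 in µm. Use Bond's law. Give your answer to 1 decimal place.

P80 = 276.1 µm

W = 10·Wi·(P80^(-½) − F80^(-½))
W_Bond = W / EF = 4.830 / 1.01 = 4.7822 kWh/t
⇒ 1/√P80 = W_Bond/(10·Wi) + 1/√F80
  = 4.7822/(10·9.4) + 1/√11531 = 0.050874 + 0.009313 = 0.060187
P80 = (1/0.060187)² = 16.6150² = 276.06 µm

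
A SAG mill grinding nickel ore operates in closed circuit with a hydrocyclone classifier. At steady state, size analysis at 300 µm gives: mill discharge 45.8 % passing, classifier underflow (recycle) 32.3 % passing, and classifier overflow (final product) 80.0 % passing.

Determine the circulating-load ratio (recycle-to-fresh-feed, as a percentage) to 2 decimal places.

CL = 253.33 %

Classifier node, passing 300 µm:
(1+r)d = ru + o → r = (o−d)/(d−u)
r = (80.0 − 45.8)/(45.8 − 32.3) = 34.2/13.5 = 2.5333
CL = 100·r = 253.33 %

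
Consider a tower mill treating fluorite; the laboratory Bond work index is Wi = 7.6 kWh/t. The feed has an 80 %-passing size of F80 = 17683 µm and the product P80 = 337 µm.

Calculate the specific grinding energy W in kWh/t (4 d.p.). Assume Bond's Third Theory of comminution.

W = 3.5685 kWh/t

W = 10 Wi (P80^-0.5 − F80^-0.5)
1/√337 = 0.054473;  1/√17683 = 0.007520
W = 10·7.6·(0.054473 − 0.007520) = 3.5685 kWh/t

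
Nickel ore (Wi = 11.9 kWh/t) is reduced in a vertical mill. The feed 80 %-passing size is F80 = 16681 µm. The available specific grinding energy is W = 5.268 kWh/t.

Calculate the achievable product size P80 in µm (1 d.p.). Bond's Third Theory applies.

P80 = 369.7 µm

W_Bond = 10·Wi·(1/√P₈₀ − 1/√F₈₀)
⇒ 1/√P80 = W/(10·Wi) + 1/√F80
  = 5.2680/(10·11.9) + 1/√16681 = 0.044269 + 0.007743 = 0.052012
P80 = (1/0.052012)² = 19.2265² = 369.66 µm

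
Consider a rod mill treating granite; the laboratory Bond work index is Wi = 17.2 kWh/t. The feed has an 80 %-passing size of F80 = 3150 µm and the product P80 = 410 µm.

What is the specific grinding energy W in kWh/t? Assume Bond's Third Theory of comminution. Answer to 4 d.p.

W = 5.4299 kWh/t

W_Bond = 10·Wi·(1/√P₈₀ − 1/√F₈₀)
1/√410 = 0.049386;  1/√3150 = 0.017817
W = 10·17.2·(0.049386 − 0.017817) = 5.4299 kWh/t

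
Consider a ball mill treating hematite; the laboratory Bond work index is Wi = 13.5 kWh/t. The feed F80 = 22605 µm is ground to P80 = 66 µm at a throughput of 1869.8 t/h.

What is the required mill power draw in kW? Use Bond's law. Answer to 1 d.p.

P = 29392.2 kW

W = 10·Wi·(P80^(-½) − F80^(-½))
W = 10·13.5·(1/√66 − 1/√22605) = 10·13.5·(0.116440) = 15.7194 kWh/t
P_mill = W·ṁ = 15.7194·1869.8 = 29392.2 kW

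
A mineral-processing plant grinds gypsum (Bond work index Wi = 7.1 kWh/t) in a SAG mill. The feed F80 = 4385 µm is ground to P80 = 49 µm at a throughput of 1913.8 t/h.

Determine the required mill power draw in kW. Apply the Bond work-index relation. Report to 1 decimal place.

P = 17359.4 kW

W = 10 Wi (P80^-0.5 − F80^-0.5)
W = 10·7.1·(1/√49 − 1/√4385) = 10·7.1·(0.127756) = 9.0707 kWh/t
Mill draw = 9.0707 × 1913.8 = 17359.4 kW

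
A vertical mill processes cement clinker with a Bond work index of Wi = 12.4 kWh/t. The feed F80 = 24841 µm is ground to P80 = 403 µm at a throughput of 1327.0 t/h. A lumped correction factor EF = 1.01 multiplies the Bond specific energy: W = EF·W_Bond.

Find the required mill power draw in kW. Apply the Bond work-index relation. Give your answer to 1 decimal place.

P = 7224.2 kW

W = 10 Wi (P80^-0.5 − F80^-0.5)
W = 10·12.4·(1/√403 − 1/√24841) = 10·12.4·(0.043469) = 5.3901 kWh/t
Apply correction: 5.3901 × 1.01 = 5.4440 kWh/t
P_mill = W·ṁ = 5.4440·1327.0 = 7224.2 kW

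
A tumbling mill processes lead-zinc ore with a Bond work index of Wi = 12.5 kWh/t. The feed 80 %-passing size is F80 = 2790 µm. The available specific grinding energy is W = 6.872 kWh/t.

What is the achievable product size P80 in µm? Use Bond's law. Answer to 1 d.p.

P80 = 183.1 µm

W = 10·Wi·[P80^(−½) − F80^(−½)]
⇒ 1/√P80 = W/(10·Wi) + 1/√F80
  = 6.8720/(10·12.5) + 1/√2790 = 0.054976 + 0.018932 = 0.073908
P80 = (1/0.073908)² = 13.5303² = 183.07 µm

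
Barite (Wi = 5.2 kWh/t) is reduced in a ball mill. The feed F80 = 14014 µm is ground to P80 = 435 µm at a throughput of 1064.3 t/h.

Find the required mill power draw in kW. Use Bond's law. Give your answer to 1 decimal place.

P = 2186.0 kW

W = 10 Wi (1/√P80 − 1/√F80)  [Bond]
W = 10·5.2·(1/√435 − 1/√14014) = 10·5.2·(0.039499) = 2.0539 kWh/t
Power = W × throughput = 2.0539 kWh/t × 1064.3 t/h = 2186.0 kW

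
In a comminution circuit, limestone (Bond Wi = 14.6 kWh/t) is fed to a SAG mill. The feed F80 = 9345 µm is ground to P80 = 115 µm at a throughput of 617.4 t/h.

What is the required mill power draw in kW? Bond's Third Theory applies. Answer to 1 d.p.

P = 7473.2 kW

W = 10 Wi (1/√P80 − 1/√F80)  [Bond]
W = 10·14.6·(1/√115 − 1/√9345) = 10·14.6·(0.082906) = 12.1043 kWh/t
Power = W × throughput = 12.1043 kWh/t × 617.4 t/h = 7473.2 kW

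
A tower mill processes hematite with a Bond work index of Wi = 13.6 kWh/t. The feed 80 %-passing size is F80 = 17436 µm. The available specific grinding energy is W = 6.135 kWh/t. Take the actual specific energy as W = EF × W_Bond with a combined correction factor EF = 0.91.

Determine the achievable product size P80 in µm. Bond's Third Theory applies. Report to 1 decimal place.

P80 = 306.2 µm

W = 10 Wi / √P80 − 10 Wi / √F80
W_Bond = W / EF = 6.135 / 0.91 = 6.7418 kWh/t
⇒ 1/√P80 = W_Bond/(10·Wi) + 1/√F80
  = 6.7418/(10·13.6) + 1/√17436 = 0.049572 + 0.007573 = 0.057145
P80 = (1/0.057145)² = 17.4994² = 306.23 µm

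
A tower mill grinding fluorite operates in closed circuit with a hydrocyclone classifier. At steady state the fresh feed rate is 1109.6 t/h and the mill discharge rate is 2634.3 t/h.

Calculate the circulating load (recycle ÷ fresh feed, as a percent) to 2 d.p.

CL = 137.41 %

Steady state: M = F + R.
R = M − F = 2634.3 − 1109.6 = 1524.7 t/h
CL = 100·R/F = 100·1524.7/1109.6 = 137.41 %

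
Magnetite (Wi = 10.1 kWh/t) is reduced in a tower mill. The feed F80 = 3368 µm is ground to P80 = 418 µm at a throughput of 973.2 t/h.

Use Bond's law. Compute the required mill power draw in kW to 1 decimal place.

P = 3114.0 kW

W = 10·Wi·[P80^(−½) − F80^(−½)]
W = 10·10.1·(1/√418 − 1/√3368) = 10·10.1·(0.031680) = 3.1997 kWh/t
P_mill = W·ṁ = 3.1997·973.2 = 3114.0 kW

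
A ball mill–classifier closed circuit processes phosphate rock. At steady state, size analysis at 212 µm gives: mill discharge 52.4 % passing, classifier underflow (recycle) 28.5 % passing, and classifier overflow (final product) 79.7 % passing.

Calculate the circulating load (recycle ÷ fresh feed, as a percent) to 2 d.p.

Balance %-passing 212 µm (r = R/F):
(1+r)d = ru + o → r = (o−d)/(d−u)
r = (79.7 − 52.4)/(52.4 − 28.5) = 27.3/23.9 = 1.1423
CL = 100·r = 114.23 %

CL = 114.23 %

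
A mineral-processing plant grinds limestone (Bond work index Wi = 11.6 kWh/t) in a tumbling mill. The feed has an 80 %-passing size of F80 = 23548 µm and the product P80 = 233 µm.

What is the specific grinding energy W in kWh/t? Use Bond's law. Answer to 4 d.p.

W = 6.8435 kWh/t

W = 10·Wi·(P80^(-½) − F80^(-½))
1/√233 = 0.065512;  1/√23548 = 0.006517
W = 10·11.6·(0.065512 − 0.006517) = 6.8435 kWh/t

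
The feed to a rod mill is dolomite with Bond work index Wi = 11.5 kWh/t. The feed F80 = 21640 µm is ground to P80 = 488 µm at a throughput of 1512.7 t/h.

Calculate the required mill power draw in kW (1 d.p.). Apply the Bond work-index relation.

Bond:  W = 10 Wi (1/√P − 1/√F)
W = 10·11.5·(1/√488 − 1/√21640) = 10·11.5·(0.038470) = 4.4241 kWh/t
Power = W × throughput = 4.4241 kWh/t × 1512.7 t/h = 6692.3 kW

P = 6692.3 kW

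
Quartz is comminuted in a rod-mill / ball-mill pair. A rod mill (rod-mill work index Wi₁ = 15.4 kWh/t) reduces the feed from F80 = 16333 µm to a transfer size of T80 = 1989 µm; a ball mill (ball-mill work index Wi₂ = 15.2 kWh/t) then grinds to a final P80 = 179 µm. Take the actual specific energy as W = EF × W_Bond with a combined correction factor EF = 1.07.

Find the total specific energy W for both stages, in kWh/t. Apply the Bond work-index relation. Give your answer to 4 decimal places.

Bond: W = 10·Wi·(1/√P80 − 1/√F80)
Stage 1 (16333→1989 µm, Wi₁=15.4): W₁ = 10·15.4·(0.022422 − 0.007825) = 2.2481 kWh/t
Stage 2 (1989→179 µm, Wi₂=15.2): W₂ = 10·15.2·(0.074744 − 0.022422) = 7.9528 kWh/t
W = W₁ + W₂ = 2.2481 + 7.9528 = 10.2009 kWh/t
With EF = 1.07: W = 10.2009·1.07 = 10.9149 kWh/t

W = 10.9149 kWh/t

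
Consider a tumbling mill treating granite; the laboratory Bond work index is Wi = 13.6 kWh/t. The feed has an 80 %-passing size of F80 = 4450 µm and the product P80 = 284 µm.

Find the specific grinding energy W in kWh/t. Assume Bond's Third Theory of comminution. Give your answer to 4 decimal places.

W = 6.0314 kWh/t

W = 10 Wi / √P80 − 10 Wi / √F80
1/√284 = 0.059339;  1/√4450 = 0.014991
W = 10·13.6·(0.059339 − 0.014991) = 6.0314 kWh/t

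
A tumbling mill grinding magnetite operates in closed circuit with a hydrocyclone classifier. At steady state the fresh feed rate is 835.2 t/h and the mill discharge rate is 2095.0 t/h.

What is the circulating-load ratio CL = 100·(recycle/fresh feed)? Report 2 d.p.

CL = 150.84 %

Discharge = new feed + return, hence
R = M − F = 2095.0 − 835.2 = 1259.8 t/h
CL = 100·R/F = 100·1259.8/835.2 = 150.84 %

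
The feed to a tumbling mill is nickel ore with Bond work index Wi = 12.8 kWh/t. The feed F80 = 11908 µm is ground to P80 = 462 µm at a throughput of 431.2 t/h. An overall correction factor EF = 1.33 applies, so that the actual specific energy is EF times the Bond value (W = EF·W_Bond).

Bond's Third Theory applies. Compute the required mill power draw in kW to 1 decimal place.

W = 10 Wi (1/√P80 − 1/√F80)  [Bond]
W = 10·12.8·(1/√462 − 1/√11908) = 10·12.8·(0.037360) = 4.7821 kWh/t
Apply correction: 4.7821 × 1.33 = 6.3602 kWh/t
Mill draw = 6.3602 × 431.2 = 2742.5 kW

P = 2742.5 kW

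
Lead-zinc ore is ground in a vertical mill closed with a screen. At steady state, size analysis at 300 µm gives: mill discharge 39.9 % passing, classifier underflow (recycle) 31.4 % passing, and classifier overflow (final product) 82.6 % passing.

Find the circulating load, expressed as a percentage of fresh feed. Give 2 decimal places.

Balance %-passing 300 µm (r = R/F):
r = (o − d)/(d − u)
r = (82.6 − 39.9)/(39.9 − 31.4) = 42.7/8.5 = 5.0235
CL = 100·r = 502.35 %

CL = 502.35 %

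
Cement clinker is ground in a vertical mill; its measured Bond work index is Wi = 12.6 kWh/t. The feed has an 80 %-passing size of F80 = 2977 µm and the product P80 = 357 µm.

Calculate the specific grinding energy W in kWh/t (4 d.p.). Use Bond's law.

W = 4.3593 kWh/t

W = 10·Wi·[P80^(−½) − F80^(−½)]
1/√357 = 0.052926;  1/√2977 = 0.018328
W = 10·12.6·(0.052926 − 0.018328) = 4.3593 kWh/t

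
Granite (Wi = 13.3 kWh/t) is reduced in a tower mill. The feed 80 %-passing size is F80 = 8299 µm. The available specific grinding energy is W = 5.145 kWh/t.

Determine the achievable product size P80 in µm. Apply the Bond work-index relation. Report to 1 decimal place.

P80 = 405.5 µm

W = 10·Wi·(P80^(-½) − F80^(-½))
1/√P80 = 1/√F80 + W/(10·Wi)
  = 5.1450/(10·13.3) + 1/√8299 = 0.038684 + 0.010977 = 0.049661
P80 = (1/0.049661)² = 20.1364² = 405.47 µm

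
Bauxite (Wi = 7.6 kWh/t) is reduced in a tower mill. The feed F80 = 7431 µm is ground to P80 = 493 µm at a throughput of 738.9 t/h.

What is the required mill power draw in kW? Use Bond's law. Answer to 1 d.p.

P = 1877.7 kW

W = 10·Wi·[P80^(−½) − F80^(−½)]
W = 10·7.6·(1/√493 − 1/√7431) = 10·7.6·(0.033437) = 2.5412 kWh/t
Power = W × throughput = 2.5412 kWh/t × 738.9 t/h = 1877.7 kW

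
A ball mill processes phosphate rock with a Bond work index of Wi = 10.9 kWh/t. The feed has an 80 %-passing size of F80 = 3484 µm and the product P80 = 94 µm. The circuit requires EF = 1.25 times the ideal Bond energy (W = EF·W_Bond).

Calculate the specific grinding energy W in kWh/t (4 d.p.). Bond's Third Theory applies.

W = 10 Wi (1/√P80 − 1/√F80)  [Bond]
1/√94 = 0.103142;  1/√3484 = 0.016942
W = 10·10.9·(0.103142 − 0.016942) = 9.3958 kWh/t
Apply correction: 9.3958 × 1.25 = 11.7448 kWh/t

W = 11.7448 kWh/t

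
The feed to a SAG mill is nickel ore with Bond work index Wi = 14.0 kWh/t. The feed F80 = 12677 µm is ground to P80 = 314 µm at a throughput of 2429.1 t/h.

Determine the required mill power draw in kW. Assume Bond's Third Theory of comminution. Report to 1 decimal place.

Bond:  W = 10 Wi (1/√P − 1/√F)
W = 10·14.0·(1/√314 − 1/√12677) = 10·14.0·(0.047552) = 6.6572 kWh/t
Mill draw = 6.6572 × 2429.1 = 16171.1 kW

P = 16171.1 kW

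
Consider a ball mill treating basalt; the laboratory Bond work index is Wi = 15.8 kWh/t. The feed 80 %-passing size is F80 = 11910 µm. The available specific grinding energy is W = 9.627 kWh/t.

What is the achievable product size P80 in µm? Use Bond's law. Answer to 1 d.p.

W = 10·Wi·(P80^(-½) − F80^(-½))
⇒ 1/√P80 = W/(10 Wi) + 1/√F80
  = 9.6270/(10·15.8) + 1/√11910 = 0.060930 + 0.009163 = 0.070094
P80 = (1/0.070094)² = 14.2667² = 203.54 µm

P80 = 203.5 µm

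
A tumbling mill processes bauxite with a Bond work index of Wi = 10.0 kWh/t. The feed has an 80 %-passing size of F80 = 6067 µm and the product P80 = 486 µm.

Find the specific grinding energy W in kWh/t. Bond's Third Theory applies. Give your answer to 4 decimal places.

W = 10·Wi·(P80^(-½) − F80^(-½))
1/√486 = 0.045361;  1/√6067 = 0.012838
W = 10·10.0·(0.045361 − 0.012838) = 3.2522 kWh/t

W = 3.2522 kWh/t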